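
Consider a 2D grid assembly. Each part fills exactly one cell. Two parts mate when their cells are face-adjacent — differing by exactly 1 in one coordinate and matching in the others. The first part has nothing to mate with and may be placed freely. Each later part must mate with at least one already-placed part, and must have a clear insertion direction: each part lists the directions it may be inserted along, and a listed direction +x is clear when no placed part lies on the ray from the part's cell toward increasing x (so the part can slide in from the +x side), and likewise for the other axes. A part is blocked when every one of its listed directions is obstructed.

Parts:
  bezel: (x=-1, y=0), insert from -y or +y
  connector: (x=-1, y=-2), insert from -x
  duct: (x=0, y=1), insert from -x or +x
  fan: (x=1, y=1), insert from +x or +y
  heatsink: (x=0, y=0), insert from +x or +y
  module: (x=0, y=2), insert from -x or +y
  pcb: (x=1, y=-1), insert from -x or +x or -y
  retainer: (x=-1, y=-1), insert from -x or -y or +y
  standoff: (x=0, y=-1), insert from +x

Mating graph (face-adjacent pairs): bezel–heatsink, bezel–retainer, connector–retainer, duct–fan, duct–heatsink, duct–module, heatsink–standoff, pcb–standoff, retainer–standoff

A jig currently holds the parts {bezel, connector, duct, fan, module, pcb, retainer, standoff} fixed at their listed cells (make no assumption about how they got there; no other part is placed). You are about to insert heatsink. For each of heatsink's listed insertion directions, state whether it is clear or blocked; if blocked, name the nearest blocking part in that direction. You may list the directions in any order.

+x: ray from heatsink(0, 0) has no placed part ⇒ clear
+y: nearest on ray is duct@(0, 1) ⇒ blocked

+x: clear; +y: blocked by duct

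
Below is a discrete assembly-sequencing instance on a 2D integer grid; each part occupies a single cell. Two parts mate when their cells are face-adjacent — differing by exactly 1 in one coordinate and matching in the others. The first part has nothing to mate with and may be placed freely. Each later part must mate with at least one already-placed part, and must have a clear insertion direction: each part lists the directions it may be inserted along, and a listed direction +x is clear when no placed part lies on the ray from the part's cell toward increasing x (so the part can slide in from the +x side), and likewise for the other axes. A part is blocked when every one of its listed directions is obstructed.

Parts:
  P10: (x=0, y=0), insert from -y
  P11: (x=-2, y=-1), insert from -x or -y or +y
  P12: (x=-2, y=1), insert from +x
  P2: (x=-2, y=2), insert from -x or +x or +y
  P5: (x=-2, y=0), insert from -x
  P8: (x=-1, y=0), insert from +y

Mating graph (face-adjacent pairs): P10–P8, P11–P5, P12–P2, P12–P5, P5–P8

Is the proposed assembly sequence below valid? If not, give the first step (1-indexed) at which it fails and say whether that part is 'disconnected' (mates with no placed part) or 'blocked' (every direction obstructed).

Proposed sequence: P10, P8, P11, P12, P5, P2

Invalid at step 3 (disconnected)

1. P10@(0, 0) [-y clear] — {P10}
2. P8@(-1, 0) [+y clear] — {P10, P8}
3. P11@(-2, -1) — no placed neighbour ⇒ disconnected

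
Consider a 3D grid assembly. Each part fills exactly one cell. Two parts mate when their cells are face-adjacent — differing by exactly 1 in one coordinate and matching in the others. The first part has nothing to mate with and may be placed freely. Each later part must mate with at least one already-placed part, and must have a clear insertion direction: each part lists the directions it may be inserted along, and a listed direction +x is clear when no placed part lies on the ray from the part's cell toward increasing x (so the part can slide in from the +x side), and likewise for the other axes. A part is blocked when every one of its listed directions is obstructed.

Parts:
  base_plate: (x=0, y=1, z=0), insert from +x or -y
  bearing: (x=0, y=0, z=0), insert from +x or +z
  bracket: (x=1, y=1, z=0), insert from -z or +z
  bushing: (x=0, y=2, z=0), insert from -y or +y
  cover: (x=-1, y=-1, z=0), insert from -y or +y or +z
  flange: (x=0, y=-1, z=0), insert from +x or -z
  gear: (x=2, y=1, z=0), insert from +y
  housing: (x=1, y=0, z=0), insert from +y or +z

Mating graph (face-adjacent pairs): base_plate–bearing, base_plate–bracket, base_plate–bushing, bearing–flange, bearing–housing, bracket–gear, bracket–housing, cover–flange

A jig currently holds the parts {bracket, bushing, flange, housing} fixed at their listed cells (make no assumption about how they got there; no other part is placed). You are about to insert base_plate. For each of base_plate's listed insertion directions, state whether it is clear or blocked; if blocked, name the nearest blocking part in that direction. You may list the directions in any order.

+x: nearest on ray is bracket@(1, 1, 0) ⇒ blocked
-y: nearest on ray is flange@(0, -1, 0) ⇒ blocked

+x: blocked by bracket; -y: blocked by flange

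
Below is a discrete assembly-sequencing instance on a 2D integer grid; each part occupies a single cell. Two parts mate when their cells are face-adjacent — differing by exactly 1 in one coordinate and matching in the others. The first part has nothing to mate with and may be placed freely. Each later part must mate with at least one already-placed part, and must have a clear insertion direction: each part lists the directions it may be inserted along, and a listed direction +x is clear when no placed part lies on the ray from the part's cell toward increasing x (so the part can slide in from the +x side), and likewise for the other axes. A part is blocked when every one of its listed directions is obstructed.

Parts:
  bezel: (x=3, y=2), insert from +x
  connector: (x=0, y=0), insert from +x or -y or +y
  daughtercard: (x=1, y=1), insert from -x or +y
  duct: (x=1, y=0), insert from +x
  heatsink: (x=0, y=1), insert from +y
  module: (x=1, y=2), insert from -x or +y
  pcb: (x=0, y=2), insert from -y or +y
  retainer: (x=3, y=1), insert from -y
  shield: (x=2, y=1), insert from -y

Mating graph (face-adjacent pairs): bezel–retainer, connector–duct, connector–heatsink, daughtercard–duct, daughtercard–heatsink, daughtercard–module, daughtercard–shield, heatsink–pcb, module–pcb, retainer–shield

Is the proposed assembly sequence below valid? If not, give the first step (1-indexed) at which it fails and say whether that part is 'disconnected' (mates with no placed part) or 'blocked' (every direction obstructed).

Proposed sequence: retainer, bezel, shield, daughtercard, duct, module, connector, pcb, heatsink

1. retainer@(3, 1) [-y clear] — {retainer}
2. bezel@(3, 2) [+x clear] — {bezel, retainer}
3. shield@(2, 1) [-y clear] — {bezel, retainer, shield}
4. daughtercard@(1, 1) [-x clear] — {bezel, daughtercard, retainer, shield}
5. duct@(1, 0) [+x clear] — {bezel, daughtercard, duct, retainer, shield}
6. module@(1, 2) [-x clear] — {bezel, daughtercard, duct, module, retainer, shield}
7. connector@(0, 0) [-y clear] — {bezel, connector, daughtercard, duct, module, retainer, shield}
8. pcb@(0, 2) [+y clear] — {bezel, connector, daughtercard, duct, module, pcb, retainer, shield}
9. heatsink@(0, 1) — +y all obstructed ⇒ blocked

Invalid at step 9 (blocked)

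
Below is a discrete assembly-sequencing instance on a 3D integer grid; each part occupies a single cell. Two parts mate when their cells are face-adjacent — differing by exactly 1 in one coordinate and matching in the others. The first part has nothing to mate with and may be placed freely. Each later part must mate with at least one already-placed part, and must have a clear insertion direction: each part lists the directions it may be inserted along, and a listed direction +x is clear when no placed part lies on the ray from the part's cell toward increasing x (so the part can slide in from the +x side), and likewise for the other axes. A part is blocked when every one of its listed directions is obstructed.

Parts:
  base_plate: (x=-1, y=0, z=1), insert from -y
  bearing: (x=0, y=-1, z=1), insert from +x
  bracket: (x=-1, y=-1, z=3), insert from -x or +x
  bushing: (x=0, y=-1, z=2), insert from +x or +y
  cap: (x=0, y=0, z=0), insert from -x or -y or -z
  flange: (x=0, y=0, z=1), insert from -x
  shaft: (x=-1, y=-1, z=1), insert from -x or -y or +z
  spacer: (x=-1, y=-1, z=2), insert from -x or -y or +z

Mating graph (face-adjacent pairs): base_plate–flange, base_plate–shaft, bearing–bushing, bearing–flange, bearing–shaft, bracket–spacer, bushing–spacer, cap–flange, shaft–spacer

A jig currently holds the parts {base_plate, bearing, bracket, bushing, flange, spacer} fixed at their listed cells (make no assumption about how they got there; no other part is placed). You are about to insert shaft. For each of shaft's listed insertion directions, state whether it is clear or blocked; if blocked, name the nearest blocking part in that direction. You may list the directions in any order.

-x: ray from shaft(-1, -1, 1) has no placed part ⇒ clear
-y: ray from shaft(-1, -1, 1) has no placed part ⇒ clear
+z: nearest on ray is spacer@(-1, -1, 2) ⇒ blocked

+z: blocked by spacer; -x: clear; -y: clear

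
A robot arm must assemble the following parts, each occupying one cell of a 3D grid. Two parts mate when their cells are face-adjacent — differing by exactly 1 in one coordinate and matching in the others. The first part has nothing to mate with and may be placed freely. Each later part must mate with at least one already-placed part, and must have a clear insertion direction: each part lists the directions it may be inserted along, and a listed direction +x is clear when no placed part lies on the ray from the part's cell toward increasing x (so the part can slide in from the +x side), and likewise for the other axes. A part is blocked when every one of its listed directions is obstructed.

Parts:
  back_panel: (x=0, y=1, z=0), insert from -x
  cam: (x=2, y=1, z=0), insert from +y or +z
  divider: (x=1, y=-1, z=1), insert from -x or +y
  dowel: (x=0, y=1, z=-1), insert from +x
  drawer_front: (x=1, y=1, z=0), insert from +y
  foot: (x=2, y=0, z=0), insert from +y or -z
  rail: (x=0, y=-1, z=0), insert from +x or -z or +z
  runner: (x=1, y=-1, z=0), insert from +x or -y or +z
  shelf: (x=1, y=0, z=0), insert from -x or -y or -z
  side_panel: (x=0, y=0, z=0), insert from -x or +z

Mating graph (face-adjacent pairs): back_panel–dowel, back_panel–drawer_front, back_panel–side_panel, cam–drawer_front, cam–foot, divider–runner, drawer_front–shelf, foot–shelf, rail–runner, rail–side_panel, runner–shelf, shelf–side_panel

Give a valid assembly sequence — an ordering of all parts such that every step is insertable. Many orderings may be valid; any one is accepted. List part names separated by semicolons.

1. rail@(0, -1, 0) [+x clear] — {rail}
2. side_panel@(0, 0, 0) [-x clear] — {rail, side_panel}
3. back_panel@(0, 1, 0) [-x clear] — {back_panel, rail, side_panel}
4. dowel@(0, 1, -1) [+x clear] — {back_panel, dowel, rail, side_panel}
5. shelf@(1, 0, 0) [-y clear] — {back_panel, dowel, rail, shelf, side_panel}
6. drawer_front@(1, 1, 0) [+y clear] — {back_panel, dowel, drawer_front, rail, shelf, side_panel}
7. cam@(2, 1, 0) [+y clear] — {back_panel, cam, dowel, drawer_front, rail, shelf, side_panel}
8. foot@(2, 0, 0) [-z clear] — {back_panel, cam, dowel, drawer_front, foot, rail, shelf, side_panel}
9. runner@(1, -1, 0) [+x clear] — {back_panel, cam, dowel, drawer_front, foot, rail, runner, shelf, side_panel}
10. divider@(1, -1, 1) [-x clear] — {back_panel, cam, divider, dowel, drawer_front, foot, rail, runner, shelf, side_panel}

rail; side_panel; back_panel; dowel; shelf; drawer_front; cam; foot; runner; divider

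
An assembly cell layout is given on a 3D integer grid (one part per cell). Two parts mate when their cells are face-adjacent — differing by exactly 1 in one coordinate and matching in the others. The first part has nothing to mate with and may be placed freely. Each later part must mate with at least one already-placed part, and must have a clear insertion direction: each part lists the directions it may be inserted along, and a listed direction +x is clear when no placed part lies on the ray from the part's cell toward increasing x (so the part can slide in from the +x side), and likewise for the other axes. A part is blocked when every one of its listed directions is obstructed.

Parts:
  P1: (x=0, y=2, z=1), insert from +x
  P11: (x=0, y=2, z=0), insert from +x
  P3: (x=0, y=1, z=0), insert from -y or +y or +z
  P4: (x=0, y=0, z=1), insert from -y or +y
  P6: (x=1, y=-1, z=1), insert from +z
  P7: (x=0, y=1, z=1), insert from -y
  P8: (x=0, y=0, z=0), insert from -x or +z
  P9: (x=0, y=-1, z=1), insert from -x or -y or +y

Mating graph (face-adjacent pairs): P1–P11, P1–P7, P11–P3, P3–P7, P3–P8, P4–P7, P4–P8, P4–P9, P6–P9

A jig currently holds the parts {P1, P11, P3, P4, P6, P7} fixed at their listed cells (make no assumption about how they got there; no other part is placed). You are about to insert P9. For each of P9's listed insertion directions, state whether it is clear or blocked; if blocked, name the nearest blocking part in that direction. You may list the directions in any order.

+y: blocked by P4; -x: clear; -y: clear

-x: ray from P9(0, -1, 1) has no placed part ⇒ clear
-y: ray from P9(0, -1, 1) has no placed part ⇒ clear
+y: nearest on ray is P4@(0, 0, 1) ⇒ blocked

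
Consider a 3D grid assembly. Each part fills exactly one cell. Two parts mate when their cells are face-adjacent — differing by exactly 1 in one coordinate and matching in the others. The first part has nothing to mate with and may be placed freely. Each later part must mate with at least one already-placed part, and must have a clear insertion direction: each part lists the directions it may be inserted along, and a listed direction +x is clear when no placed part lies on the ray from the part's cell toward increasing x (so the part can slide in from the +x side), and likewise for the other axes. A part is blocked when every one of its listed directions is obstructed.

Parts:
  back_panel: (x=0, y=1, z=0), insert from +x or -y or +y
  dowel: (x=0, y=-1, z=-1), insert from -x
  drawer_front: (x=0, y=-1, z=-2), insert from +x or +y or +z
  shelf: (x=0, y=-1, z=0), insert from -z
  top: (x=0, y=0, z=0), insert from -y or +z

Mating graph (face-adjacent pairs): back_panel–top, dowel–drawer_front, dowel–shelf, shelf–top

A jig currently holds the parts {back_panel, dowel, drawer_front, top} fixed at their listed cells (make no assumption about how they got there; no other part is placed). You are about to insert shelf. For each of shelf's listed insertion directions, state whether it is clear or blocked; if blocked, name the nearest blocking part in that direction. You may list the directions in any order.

-z: nearest on ray is dowel@(0, -1, -1) ⇒ blocked

-z: blocked by dowel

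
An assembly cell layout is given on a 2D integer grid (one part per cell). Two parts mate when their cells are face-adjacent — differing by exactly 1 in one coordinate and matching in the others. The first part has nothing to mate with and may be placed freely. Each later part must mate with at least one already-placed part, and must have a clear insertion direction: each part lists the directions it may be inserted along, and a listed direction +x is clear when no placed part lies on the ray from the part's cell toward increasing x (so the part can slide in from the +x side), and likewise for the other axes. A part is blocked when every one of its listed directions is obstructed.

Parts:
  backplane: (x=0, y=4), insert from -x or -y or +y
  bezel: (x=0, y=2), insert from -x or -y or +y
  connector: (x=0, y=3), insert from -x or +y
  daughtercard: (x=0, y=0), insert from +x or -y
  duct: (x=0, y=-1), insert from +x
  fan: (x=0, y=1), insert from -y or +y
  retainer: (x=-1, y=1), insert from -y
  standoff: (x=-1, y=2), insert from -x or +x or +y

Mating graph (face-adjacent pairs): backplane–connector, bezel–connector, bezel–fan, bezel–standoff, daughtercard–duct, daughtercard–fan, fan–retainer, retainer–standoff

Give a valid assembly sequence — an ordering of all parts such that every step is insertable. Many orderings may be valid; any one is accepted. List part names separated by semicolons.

fan; bezel; standoff; daughtercard; duct; retainer; connector; backplane

1. fan@(0, 1) [-y clear] — {fan}
2. bezel@(0, 2) [-x clear] — {bezel, fan}
3. standoff@(-1, 2) [-x clear] — {bezel, fan, standoff}
4. daughtercard@(0, 0) [+x clear] — {bezel, daughtercard, fan, standoff}
5. duct@(0, -1) [+x clear] — {bezel, daughtercard, duct, fan, standoff}
6. retainer@(-1, 1) [-y clear] — {bezel, daughtercard, duct, fan, retainer, standoff}
7. connector@(0, 3) [-x clear] — {bezel, connector, daughtercard, duct, fan, retainer, standoff}
8. backplane@(0, 4) [-x clear] — {backplane, bezel, connector, daughtercard, duct, fan, retainer, standoff}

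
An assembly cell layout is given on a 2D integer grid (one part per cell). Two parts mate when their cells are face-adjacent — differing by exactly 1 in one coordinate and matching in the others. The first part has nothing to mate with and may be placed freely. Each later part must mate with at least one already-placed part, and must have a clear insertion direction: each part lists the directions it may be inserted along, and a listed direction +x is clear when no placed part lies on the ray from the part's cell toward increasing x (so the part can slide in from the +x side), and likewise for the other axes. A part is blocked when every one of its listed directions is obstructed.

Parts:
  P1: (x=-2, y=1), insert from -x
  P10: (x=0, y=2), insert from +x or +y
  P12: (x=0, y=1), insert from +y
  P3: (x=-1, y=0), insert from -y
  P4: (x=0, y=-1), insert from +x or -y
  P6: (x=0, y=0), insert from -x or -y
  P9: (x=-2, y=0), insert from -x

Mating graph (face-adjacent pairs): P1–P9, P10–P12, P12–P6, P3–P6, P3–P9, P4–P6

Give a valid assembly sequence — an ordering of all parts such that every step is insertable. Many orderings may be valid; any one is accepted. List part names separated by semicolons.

1. P12@(0, 1) [+y clear] — {P12}
2. P10@(0, 2) [+x clear] — {P10, P12}
3. P6@(0, 0) [-x clear] — {P10, P12, P6}
4. P3@(-1, 0) [-y clear] — {P10, P12, P3, P6}
5. P9@(-2, 0) [-x clear] — {P10, P12, P3, P6, P9}
6. P4@(0, -1) [+x clear] — {P10, P12, P3, P4, P6, P9}
7. P1@(-2, 1) [-x clear] — {P1, P10, P12, P3, P4, P6, P9}

P12; P10; P6; P3; P9; P4; P1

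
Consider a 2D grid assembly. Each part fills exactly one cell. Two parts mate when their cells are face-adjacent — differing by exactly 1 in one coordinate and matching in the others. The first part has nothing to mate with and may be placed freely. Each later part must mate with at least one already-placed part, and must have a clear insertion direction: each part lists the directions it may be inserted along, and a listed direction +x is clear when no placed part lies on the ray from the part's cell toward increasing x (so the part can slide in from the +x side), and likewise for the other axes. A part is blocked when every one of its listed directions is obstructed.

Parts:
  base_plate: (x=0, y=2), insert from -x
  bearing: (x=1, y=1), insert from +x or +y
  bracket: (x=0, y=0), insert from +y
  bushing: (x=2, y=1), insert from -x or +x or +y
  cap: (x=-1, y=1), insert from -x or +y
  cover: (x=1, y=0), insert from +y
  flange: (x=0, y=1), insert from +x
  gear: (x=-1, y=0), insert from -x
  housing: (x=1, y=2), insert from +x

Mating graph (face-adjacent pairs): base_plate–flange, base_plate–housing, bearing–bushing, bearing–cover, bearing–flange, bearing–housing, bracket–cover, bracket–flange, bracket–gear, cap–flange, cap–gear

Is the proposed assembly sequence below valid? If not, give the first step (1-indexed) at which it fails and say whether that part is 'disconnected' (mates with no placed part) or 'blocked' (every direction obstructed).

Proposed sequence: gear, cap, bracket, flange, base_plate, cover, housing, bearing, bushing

Valid

1. gear@(-1, 0) [-x clear] — {gear}
2. cap@(-1, 1) [-x clear] — {cap, gear}
3. bracket@(0, 0) [+y clear] — {bracket, cap, gear}
4. flange@(0, 1) [+x clear] — {bracket, cap, flange, gear}
5. base_plate@(0, 2) [-x clear] — {base_plate, bracket, cap, flange, gear}
6. cover@(1, 0) [+y clear] — {base_plate, bracket, cap, cover, flange, gear}
7. housing@(1, 2) [+x clear] — {base_plate, bracket, cap, cover, flange, gear, housing}
8. bearing@(1, 1) [+x clear] — {base_plate, bearing, bracket, cap, cover, flange, gear, housing}
9. bushing@(2, 1) [+x clear] — {base_plate, bearing, bracket, bushing, cap, cover, flange, gear, housing}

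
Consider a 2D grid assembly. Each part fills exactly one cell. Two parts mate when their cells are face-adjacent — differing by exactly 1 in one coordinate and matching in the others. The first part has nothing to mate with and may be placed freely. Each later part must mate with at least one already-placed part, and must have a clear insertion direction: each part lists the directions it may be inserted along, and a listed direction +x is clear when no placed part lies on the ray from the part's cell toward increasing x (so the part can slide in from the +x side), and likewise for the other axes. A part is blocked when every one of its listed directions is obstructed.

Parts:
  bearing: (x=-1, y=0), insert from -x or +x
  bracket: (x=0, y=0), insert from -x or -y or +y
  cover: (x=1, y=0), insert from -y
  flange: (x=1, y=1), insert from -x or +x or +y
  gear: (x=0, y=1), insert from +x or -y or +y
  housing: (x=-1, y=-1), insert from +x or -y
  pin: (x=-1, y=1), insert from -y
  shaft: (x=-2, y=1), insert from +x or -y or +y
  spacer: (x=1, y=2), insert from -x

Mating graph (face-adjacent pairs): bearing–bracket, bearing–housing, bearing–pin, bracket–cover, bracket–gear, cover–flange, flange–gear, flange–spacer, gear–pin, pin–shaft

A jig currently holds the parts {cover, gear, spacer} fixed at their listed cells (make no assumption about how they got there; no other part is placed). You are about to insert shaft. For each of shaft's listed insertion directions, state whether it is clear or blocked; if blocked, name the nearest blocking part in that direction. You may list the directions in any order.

+x: blocked by gear; +y: clear; -y: clear

+x: nearest on ray is gear@(0, 1) ⇒ blocked
-y: ray from shaft(-2, 1) has no placed part ⇒ clear
+y: ray from shaft(-2, 1) has no placed part ⇒ clear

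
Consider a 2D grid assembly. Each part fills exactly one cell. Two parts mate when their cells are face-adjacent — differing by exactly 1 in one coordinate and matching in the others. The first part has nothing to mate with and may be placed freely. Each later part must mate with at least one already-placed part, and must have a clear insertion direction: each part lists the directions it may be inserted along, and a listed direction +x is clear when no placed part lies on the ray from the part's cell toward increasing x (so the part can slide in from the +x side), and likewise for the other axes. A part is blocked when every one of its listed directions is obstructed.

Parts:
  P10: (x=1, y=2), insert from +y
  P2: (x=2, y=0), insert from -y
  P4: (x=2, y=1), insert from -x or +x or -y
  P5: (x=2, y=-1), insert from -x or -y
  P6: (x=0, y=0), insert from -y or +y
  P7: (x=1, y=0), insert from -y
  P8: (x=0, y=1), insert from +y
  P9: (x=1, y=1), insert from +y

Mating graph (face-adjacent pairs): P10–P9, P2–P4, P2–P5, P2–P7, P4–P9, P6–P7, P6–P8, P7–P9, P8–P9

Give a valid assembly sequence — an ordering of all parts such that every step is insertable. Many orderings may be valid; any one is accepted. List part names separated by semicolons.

P2; P4; P7; P6; P5; P9; P10; P8

1. P2@(2, 0) [-y clear] — {P2}
2. P4@(2, 1) [-x clear] — {P2, P4}
3. P7@(1, 0) [-y clear] — {P2, P4, P7}
4. P6@(0, 0) [-y clear] — {P2, P4, P6, P7}
5. P5@(2, -1) [-x clear] — {P2, P4, P5, P6, P7}
6. P9@(1, 1) [+y clear] — {P2, P4, P5, P6, P7, P9}
7. P10@(1, 2) [+y clear] — {P10, P2, P4, P5, P6, P7, P9}
8. P8@(0, 1) [+y clear] — {P10, P2, P4, P5, P6, P7, P8, P9}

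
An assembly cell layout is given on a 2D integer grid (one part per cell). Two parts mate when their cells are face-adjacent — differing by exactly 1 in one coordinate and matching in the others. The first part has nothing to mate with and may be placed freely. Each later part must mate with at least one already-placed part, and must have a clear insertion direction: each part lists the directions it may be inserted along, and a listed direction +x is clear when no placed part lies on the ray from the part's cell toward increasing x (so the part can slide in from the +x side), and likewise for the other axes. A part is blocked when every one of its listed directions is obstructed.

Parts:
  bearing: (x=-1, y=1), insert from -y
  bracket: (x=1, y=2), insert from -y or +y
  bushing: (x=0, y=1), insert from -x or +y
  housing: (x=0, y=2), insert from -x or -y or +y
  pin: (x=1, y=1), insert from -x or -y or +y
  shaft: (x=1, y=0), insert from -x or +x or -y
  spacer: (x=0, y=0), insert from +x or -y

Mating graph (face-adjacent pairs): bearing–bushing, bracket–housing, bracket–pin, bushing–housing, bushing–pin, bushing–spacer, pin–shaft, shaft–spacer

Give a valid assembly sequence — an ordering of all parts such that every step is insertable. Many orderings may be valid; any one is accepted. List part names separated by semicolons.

1. spacer@(0, 0) [+x clear] — {spacer}
2. shaft@(1, 0) [+x clear] — {shaft, spacer}
3. bushing@(0, 1) [-x clear] — {bushing, shaft, spacer}
4. housing@(0, 2) [-x clear] — {bushing, housing, shaft, spacer}
5. bearing@(-1, 1) [-y clear] — {bearing, bushing, housing, shaft, spacer}
6. pin@(1, 1) [+y clear] — {bearing, bushing, housing, pin, shaft, spacer}
7. bracket@(1, 2) [+y clear] — {bearing, bracket, bushing, housing, pin, shaft, spacer}

spacer; shaft; bushing; housing; bearing; pin; bracket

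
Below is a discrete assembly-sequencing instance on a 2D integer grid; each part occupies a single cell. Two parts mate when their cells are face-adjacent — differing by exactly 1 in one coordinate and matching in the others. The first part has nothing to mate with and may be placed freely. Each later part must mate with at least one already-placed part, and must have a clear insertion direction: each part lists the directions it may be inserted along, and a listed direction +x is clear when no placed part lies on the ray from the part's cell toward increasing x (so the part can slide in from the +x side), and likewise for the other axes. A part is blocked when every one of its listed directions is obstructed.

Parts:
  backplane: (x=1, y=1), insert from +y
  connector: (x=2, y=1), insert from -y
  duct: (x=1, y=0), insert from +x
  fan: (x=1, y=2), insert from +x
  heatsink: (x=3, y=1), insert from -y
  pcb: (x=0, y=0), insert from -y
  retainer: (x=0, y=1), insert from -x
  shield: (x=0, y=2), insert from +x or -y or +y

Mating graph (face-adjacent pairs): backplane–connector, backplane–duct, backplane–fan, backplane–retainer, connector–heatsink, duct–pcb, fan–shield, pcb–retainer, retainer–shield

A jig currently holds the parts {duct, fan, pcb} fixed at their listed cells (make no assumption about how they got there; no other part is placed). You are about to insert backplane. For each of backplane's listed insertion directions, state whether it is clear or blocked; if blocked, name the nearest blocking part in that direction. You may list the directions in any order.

+y: blocked by fan

+y: nearest on ray is fan@(1, 2) ⇒ blocked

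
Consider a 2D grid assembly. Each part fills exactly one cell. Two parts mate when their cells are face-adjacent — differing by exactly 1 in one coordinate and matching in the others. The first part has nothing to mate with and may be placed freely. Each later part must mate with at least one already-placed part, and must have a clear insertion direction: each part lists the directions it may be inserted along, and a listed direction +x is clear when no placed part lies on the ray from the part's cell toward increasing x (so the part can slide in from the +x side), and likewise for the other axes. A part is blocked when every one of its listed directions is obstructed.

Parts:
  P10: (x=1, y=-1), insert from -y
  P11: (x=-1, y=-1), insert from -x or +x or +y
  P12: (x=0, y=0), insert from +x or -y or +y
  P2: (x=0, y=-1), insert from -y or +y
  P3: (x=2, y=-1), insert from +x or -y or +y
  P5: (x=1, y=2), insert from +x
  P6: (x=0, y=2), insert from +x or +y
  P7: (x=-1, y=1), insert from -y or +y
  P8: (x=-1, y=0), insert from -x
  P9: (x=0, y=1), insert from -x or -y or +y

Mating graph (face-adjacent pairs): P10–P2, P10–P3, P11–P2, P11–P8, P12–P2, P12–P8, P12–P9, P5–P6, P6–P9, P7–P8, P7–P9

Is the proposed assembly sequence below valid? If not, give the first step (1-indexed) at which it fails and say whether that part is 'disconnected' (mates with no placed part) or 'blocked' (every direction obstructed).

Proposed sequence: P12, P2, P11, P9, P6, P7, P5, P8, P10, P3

1. P12@(0, 0) [+x clear] — {P12}
2. P2@(0, -1) [-y clear] — {P12, P2}
3. P11@(-1, -1) [-x clear] — {P11, P12, P2}
4. P9@(0, 1) [-x clear] — {P11, P12, P2, P9}
5. P6@(0, 2) [+x clear] — {P11, P12, P2, P6, P9}
6. P7@(-1, 1) [+y clear] — {P11, P12, P2, P6, P7, P9}
7. P5@(1, 2) [+x clear] — {P11, P12, P2, P5, P6, P7, P9}
8. P8@(-1, 0) [-x clear] — {P11, P12, P2, P5, P6, P7, P8, P9}
9. P10@(1, -1) [-y clear] — {P10, P11, P12, P2, P5, P6, P7, P8, P9}
10. P3@(2, -1) [+x clear] — {P10, P11, P12, P2, P3, P5, P6, P7, P8, P9}

Valid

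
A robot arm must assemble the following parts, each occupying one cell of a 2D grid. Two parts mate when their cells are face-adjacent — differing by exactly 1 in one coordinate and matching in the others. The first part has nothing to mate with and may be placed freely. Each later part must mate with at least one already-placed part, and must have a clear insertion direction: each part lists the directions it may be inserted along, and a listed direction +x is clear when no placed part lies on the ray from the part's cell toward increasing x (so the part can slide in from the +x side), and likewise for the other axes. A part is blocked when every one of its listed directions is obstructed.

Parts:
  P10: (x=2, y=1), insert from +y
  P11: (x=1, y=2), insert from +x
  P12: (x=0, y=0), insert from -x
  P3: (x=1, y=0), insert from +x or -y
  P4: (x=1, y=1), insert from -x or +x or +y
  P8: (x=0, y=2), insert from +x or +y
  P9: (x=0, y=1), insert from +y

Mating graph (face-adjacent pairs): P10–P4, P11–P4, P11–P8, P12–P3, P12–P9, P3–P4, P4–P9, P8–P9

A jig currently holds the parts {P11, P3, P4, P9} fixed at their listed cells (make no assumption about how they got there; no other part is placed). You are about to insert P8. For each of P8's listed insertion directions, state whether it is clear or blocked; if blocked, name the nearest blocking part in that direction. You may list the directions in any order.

+x: blocked by P11; +y: clear

+x: nearest on ray is P11@(1, 2) ⇒ blocked
+y: ray from P8(0, 2) has no placed part ⇒ clear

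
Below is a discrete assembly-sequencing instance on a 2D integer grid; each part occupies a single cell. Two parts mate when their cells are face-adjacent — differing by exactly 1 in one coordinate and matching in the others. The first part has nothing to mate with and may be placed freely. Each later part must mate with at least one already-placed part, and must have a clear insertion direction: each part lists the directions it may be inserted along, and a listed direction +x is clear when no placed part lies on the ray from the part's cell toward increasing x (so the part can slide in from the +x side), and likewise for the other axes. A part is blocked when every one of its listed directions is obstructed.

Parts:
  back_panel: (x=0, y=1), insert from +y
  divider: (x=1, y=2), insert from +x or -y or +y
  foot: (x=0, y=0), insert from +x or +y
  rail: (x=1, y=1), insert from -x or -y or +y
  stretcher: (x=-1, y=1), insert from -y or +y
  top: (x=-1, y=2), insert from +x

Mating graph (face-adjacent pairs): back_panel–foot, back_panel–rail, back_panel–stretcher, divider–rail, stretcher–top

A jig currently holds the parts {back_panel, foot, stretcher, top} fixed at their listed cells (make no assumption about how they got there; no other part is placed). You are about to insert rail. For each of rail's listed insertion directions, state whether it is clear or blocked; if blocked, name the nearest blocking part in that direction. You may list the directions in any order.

+y: clear; -x: blocked by back_panel; -y: clear

-x: nearest on ray is back_panel@(0, 1) ⇒ blocked
-y: ray from rail(1, 1) has no placed part ⇒ clear
+y: ray from rail(1, 1) has no placed part ⇒ clear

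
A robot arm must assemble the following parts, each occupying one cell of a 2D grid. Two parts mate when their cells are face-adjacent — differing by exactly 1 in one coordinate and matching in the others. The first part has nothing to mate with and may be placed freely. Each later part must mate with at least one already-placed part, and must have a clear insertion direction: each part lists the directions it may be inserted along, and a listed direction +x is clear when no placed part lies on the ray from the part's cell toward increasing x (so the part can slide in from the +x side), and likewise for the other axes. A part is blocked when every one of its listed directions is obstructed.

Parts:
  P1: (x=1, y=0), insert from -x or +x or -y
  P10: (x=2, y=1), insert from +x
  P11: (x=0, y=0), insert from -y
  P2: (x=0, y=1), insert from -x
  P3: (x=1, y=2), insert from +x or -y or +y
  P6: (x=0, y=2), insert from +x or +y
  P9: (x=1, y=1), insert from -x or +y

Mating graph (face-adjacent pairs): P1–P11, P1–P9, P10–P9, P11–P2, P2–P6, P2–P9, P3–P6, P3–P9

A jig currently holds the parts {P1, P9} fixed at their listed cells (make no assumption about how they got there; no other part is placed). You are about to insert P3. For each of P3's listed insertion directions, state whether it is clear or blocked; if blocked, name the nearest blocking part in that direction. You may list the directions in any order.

+x: ray from P3(1, 2) has no placed part ⇒ clear
-y: nearest on ray is P9@(1, 1) ⇒ blocked
+y: ray from P3(1, 2) has no placed part ⇒ clear

+x: clear; +y: clear; -y: blocked by P9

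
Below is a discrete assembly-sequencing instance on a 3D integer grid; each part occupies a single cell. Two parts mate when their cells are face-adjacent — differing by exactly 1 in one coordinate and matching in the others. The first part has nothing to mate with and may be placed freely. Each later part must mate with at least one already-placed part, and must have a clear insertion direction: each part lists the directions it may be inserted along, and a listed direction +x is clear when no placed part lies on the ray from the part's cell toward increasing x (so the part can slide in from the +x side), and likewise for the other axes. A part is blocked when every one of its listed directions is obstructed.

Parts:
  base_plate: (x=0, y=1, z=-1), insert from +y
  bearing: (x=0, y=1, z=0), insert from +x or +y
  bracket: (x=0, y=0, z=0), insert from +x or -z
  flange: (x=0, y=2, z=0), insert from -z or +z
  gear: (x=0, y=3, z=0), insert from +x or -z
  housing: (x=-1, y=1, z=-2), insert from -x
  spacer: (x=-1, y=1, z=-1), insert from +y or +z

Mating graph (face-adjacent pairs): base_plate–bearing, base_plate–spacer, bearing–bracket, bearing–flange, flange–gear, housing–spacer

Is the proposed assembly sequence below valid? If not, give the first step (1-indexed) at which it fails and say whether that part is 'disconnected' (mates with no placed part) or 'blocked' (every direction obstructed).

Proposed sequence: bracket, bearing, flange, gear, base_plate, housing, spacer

1. bracket@(0, 0, 0) [+x clear] — {bracket}
2. bearing@(0, 1, 0) [+x clear] — {bearing, bracket}
3. flange@(0, 2, 0) [-z clear] — {bearing, bracket, flange}
4. gear@(0, 3, 0) [+x clear] — {bearing, bracket, flange, gear}
5. base_plate@(0, 1, -1) [+y clear] — {base_plate, bearing, bracket, flange, gear}
6. housing@(-1, 1, -2) — no placed neighbour ⇒ disconnected

Invalid at step 6 (disconnected)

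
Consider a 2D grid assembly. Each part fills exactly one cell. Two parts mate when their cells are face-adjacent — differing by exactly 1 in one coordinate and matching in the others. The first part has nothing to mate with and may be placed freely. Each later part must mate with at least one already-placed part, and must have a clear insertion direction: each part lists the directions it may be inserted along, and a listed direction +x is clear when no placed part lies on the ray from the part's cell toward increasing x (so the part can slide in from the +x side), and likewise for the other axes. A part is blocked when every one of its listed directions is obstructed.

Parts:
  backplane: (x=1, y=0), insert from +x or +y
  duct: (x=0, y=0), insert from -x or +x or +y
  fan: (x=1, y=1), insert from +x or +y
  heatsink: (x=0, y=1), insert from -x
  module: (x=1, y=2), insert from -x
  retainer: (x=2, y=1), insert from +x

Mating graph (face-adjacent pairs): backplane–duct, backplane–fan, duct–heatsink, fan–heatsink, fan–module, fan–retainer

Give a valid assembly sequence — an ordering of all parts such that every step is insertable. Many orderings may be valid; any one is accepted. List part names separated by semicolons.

retainer; fan; heatsink; duct; module; backplane

1. retainer@(2, 1) [+x clear] — {retainer}
2. fan@(1, 1) [+y clear] — {fan, retainer}
3. heatsink@(0, 1) [-x clear] — {fan, heatsink, retainer}
4. duct@(0, 0) [-x clear] — {duct, fan, heatsink, retainer}
5. module@(1, 2) [-x clear] — {duct, fan, heatsink, module, retainer}
6. backplane@(1, 0) [+x clear] — {backplane, duct, fan, heatsink, module, retainer}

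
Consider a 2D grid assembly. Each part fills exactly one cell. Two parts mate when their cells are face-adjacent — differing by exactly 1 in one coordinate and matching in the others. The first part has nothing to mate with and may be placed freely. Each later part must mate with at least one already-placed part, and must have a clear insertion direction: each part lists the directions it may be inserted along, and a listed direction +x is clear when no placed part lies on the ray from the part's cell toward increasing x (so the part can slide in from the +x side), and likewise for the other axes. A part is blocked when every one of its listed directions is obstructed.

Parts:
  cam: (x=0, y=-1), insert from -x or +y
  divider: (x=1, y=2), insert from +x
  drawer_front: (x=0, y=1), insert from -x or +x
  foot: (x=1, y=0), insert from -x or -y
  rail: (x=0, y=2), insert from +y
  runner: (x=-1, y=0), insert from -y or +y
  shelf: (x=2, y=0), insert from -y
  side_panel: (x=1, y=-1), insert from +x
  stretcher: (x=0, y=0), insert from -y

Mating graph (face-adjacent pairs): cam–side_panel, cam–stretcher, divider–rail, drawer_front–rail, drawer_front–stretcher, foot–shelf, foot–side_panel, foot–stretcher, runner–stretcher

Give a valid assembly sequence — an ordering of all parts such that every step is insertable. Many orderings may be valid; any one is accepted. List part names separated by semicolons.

1. shelf@(2, 0) [-y clear] — {shelf}
2. foot@(1, 0) [-x clear] — {foot, shelf}
3. side_panel@(1, -1) [+x clear] — {foot, shelf, side_panel}
4. stretcher@(0, 0) [-y clear] — {foot, shelf, side_panel, stretcher}
5. drawer_front@(0, 1) [-x clear] — {drawer_front, foot, shelf, side_panel, stretcher}
6. cam@(0, -1) [-x clear] — {cam, drawer_front, foot, shelf, side_panel, stretcher}
7. runner@(-1, 0) [-y clear] — {cam, drawer_front, foot, runner, shelf, side_panel, stretcher}
8. rail@(0, 2) [+y clear] — {cam, drawer_front, foot, rail, runner, shelf, side_panel, stretcher}
9. divider@(1, 2) [+x clear] — {cam, divider, drawer_front, foot, rail, runner, shelf, side_panel, stretcher}

shelf; foot; side_panel; stretcher; drawer_front; cam; runner; rail; divider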